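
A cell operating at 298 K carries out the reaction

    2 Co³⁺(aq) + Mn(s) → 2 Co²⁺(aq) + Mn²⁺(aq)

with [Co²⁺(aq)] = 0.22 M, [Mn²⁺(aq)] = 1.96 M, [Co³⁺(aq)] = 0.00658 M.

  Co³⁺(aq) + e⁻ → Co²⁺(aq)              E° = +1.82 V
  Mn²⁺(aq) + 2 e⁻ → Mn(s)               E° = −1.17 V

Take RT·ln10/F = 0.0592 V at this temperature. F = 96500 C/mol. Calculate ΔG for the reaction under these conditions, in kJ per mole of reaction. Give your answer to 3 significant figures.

E°cell = +1.82 − (−1.17) = +2.99 V; the balanced reaction transfers n = 2 electrons.
Here Q = ([Co²⁺(aq)]^2·[Mn²⁺(aq)]) / [Co³⁺(aq)]^2 = 2.19×10^3 (log Q = 3.341), giving E = +2.99 − (0.0592/2)·(3.341) = +2.8911 V.
Finally ΔG = −nFE = −(2)(96500 C/mol)(+2.8911 V) = −558 kJ/mol.

−558 kJ/mol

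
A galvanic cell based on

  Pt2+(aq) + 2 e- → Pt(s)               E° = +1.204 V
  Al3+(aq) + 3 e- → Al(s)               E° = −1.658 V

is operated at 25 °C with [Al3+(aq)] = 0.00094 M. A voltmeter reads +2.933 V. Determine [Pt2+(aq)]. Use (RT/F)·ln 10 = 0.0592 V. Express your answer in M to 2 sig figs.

The Pt²⁺/Pt couple has the larger reduction potential, so it is the cathode: E°cell = +1.204 − (−1.658) = +2.862 V and n = 6.
From the Nernst equation, log Q = n(E° − E)/0.0592 = 6·(+2.862 − (+2.933))/0.0592 = −7.196.
For 3 Pt2+(aq) + 2 Al(s) → 3 Pt(s) + 2 Al3+(aq), the reaction quotient is Q = [Al3+(aq)]^2 / [Pt2+(aq)]^3.
Isolating [Pt2+(aq)] in Q = 10^{−7.196} yields log [Pt2+(aq)] = 0.381, i.e. 2.4 M.

2.4 M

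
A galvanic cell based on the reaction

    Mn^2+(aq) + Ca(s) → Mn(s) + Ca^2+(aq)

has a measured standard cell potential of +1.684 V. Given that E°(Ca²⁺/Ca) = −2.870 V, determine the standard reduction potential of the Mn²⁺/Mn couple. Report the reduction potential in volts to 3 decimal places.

In the reaction as written the Mn²⁺/Mn couple is reduced (cathode) and Ca²⁺/Ca is oxidized (anode), so E°cell = E°(Mn²⁺/Mn) − E°(Ca²⁺/Ca).
E°(Mn²⁺/Mn) = E°cell + E°(anode) = +1.684 + (−2.870) = −1.186 V.

−1.186 V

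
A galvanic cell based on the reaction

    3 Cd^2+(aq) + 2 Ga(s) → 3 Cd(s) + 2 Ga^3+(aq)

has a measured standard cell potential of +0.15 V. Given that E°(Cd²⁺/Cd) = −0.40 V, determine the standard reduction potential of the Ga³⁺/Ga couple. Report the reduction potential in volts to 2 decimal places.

−0.55 V

In the reaction as written the Cd²⁺/Cd couple is reduced (cathode) and Ga³⁺/Ga is oxidized (anode), so E°cell = E°(Cd²⁺/Cd) − E°(Ga³⁺/Ga).
E°(Ga³⁺/Ga) = E°(cathode) − E°cell = −0.40 − (+0.15) = −0.55 V.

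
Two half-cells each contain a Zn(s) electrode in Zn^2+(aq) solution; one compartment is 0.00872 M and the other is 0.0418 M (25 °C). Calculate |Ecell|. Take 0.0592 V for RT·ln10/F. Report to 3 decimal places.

For a concentration cell E°cell = 0, since both electrodes use the same couple.
The compartment with the higher Zn^2+(aq) concentration (0.0418 M) acts as the cathode; ions are reduced there and produced at the dilute (0.00872 M) anode.
With n = 2, Ecell = −(0.0592/2)·log([dilute]/[conc]) = −(0.0592/2)·log(0.00872/0.0418) = +0.020 V.

0.020 V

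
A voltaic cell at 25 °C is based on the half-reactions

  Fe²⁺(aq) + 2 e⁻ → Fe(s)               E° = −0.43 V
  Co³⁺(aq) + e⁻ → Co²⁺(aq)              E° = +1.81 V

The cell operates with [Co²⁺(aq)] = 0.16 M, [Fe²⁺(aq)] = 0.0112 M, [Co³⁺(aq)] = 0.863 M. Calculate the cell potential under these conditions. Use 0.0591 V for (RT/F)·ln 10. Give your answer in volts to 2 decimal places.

Co³⁺/Co²⁺ is reduced (cathode, E° = +1.81 V) and Fe²⁺/Fe is oxidized (anode).
E°cell = +1.81 − (−0.43) = +2.24 V, with n = 2 electrons transferred.
For the overall reaction 2 Co³⁺(aq) + Fe(s) → 2 Co²⁺(aq) + Fe²⁺(aq), Q = ([Co²⁺(aq)]^2·[Fe²⁺(aq)]) / [Co³⁺(aq)]^2 = 0.000385, giving log Q = −3.415.
Applying E = E° − (RT ln10/nF)·log Q gives +2.24 − (0.0591/2)(−3.415) = +2.34 V.

+2.34 V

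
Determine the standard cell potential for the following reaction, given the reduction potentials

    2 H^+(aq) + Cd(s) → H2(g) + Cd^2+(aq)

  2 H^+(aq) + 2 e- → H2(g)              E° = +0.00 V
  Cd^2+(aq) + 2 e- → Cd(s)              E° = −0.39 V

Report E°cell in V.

H^+(aq) gains electrons, so the 2H⁺/H₂ couple is the cathode; the Cd²⁺/Cd couple is the anode.
E°cell = E°(cathode) − E°(anode) = +0.00 − (−0.39) = +0.39 V.

+0.39 V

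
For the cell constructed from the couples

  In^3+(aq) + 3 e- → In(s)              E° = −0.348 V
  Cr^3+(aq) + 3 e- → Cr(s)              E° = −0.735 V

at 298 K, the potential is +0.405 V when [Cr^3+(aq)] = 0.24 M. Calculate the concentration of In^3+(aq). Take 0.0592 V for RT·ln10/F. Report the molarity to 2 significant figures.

With In³⁺/In at the cathode and Cr³⁺/Cr at the anode, E°cell = −0.348 − (−0.735) = +0.387 V (n = 3).
Since E = E° − (0.0592/n)·log Q, log Q = n(E° − E)/0.0592 = −0.912.
The balanced reaction is In^3+(aq) + Cr(s) → In(s) + Cr^3+(aq), so Q = [Cr^3+(aq)] / [In^3+(aq)].
Isolating [In^3+(aq)] in Q = 10^{−0.912} yields log [In^3+(aq)] = 0.292, i.e. 2.0 M.

2.0 M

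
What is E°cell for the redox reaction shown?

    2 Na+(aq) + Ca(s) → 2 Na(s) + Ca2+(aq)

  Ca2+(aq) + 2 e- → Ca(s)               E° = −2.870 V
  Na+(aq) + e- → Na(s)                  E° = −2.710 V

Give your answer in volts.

Na+(aq) gains electrons, so the Na⁺/Na couple is the cathode; the Ca²⁺/Ca couple is the anode.
E°cell = E°(cathode) − E°(anode) = −2.710 − (−2.870) = +0.160 V.

+0.160 V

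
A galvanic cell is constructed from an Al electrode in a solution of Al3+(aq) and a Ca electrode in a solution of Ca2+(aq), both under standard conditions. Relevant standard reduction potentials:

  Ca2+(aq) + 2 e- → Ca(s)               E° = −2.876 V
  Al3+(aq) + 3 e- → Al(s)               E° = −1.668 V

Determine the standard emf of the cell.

+1.208 V

Of the two couples in this cell, the one with the more positive reduction potential is reduced at the cathode: here that is Al³⁺/Al (−1.668 V); Ca²⁺/Ca (−2.876 V) is the anode.
E°cell = E°(cathode) − E°(anode) = −1.668 − (−2.876) = +1.208 V.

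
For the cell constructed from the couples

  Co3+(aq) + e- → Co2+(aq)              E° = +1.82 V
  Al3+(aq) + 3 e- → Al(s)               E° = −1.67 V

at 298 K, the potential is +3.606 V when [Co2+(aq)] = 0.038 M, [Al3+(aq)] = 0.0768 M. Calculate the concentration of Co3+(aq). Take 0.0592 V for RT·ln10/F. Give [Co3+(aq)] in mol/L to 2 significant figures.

1.5 M

The Co³⁺/Co²⁺ couple has the larger reduction potential, so it is the cathode: E°cell = +1.82 − (−1.67) = +3.49 V and n = 3.
Since E = E° − (0.0592/n)·log Q, log Q = n(E° − E)/0.0592 = −5.878.
For 3 Co3+(aq) + Al(s) → 3 Co2+(aq) + Al3+(aq), the reaction quotient is Q = ([Co2+(aq)]^3·[Al3+(aq)]) / [Co3+(aq)]^3.
Solving for the unknown gives log [Co3+(aq)] = 0.168, so [Co3+(aq)] ≈ 1.5 M.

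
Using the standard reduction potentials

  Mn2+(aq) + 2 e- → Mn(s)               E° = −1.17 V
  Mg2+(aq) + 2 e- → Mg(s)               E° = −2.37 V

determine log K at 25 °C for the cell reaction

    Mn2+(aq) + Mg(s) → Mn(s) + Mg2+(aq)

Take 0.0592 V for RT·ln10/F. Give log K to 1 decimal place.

The Mn²⁺/Mn couple is reduced (cathode); E°cell = −1.17 − (−2.37) = +1.20 V with n = 2.
At equilibrium E = 0, so log K = nE°cell / 0.0592 = (2)(+1.20) / 0.0592 = 40.5.

log K = 40.5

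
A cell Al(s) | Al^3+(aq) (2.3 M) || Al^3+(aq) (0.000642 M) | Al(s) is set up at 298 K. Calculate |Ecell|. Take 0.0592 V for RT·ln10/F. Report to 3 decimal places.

0.070 V

For a concentration cell E°cell = 0, since both electrodes use the same couple.
The compartment with the higher Al^3+(aq) concentration (2.3 M) acts as the cathode; ions are reduced there and produced at the dilute (0.000642 M) anode.
With n = 3, Ecell = −(0.0592/3)·log([dilute]/[conc]) = −(0.0592/3)·log(0.000642/2.3) = +0.070 V.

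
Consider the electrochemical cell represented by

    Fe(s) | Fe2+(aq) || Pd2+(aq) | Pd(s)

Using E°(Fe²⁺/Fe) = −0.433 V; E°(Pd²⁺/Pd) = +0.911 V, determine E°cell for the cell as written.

By convention the left-hand electrode in cell notation is the anode (oxidation) and the right-hand electrode is the cathode (reduction).
E°cell = E°(right) − E°(left) = +0.911 − (−0.433) = +1.344 V.

+1.344 V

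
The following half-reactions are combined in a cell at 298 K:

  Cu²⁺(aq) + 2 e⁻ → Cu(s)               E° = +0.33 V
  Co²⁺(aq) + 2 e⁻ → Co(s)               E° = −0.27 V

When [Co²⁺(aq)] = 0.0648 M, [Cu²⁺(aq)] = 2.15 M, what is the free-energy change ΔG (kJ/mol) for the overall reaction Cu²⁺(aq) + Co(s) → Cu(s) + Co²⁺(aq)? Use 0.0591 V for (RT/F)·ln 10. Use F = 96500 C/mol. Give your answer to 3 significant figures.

−124 kJ/mol

The standard cell potential is +0.33 − (−0.27) = +0.60 V, with n = 2 electrons in the balanced equation.
Q = [Co²⁺(aq)] / [Cu²⁺(aq)] = 0.0301, so log Q = −1.521 and E = +0.60 − (0.0591/2)(−1.521) = +0.6449 V.
ΔG = −nFE = −(2)(96500)(+0.6449) J/mol = −124 kJ/mol.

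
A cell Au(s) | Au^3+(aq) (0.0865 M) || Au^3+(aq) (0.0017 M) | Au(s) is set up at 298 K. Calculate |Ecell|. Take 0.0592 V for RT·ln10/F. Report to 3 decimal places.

For a concentration cell E°cell = 0, since both electrodes use the same couple.
The compartment with the higher Au^3+(aq) concentration (0.0865 M) acts as the cathode; ions are reduced there and produced at the dilute (0.0017 M) anode.
With n = 3, Ecell = −(0.0592/3)·log([dilute]/[conc]) = −(0.0592/3)·log(0.0017/0.0865) = +0.034 V.

0.034 V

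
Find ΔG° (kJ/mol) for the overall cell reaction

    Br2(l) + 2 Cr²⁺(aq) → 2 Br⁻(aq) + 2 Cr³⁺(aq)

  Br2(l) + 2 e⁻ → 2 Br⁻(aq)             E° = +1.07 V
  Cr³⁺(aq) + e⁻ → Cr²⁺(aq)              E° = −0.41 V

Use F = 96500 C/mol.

In the reaction as written Br2(l) is reduced, so the Br₂/Br⁻ couple is the cathode and Cr³⁺/Cr²⁺ is the anode.
E°cell = +1.07 − (−0.41) = +1.48 V; balancing electrons gives n = 2.
ΔG° = −nFE°cell = −(2)(96500)(+1.48) J/mol = −286 kJ/mol.

−286 kJ/mol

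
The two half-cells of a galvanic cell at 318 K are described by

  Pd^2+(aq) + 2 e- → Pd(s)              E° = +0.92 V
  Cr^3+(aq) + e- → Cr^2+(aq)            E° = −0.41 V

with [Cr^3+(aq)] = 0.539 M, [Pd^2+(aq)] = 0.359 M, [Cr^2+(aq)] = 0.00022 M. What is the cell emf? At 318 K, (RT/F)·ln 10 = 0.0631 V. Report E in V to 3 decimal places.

+1.102 V

Since E°(Pd²⁺/Pd) > E°(Cr³⁺/Cr²⁺), Pd²⁺/Pd serves as the cathode.
The standard potential is +0.92 − (−0.41) = +1.33 V and the balanced reaction transfers n = 2 electrons.
The balanced reaction is Pd^2+(aq) + 2 Cr^2+(aq) → Pd(s) + 2 Cr^3+(aq), so Q = [Cr^3+(aq)]^2 / ([Pd^2+(aq)]·[Cr^2+(aq)]^2) = 1.67×10^7 and log Q = 7.223.
E = E° − (0.0631/n)·log Q = +1.33 − (0.0631/2)(7.223) = +1.102 V.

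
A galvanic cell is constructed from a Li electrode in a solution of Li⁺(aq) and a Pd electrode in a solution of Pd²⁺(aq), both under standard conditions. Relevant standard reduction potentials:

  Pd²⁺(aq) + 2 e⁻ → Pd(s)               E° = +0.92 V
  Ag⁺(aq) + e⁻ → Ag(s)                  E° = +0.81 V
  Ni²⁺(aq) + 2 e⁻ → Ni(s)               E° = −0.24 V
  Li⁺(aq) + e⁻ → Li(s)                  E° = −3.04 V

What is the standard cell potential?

+3.96 V

The Pd²⁺/Pd couple has the higher E°, so Pd ion is reduced (cathode) and Li is oxidized (anode).
E°cell = E°(cathode) − E°(anode) = +0.92 − (−3.04) = +3.96 V.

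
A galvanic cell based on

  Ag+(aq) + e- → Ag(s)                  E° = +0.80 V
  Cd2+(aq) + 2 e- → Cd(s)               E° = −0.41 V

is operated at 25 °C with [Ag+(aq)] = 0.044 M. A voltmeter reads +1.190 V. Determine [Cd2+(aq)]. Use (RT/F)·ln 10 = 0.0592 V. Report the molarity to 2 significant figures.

With Ag⁺/Ag at the cathode and Cd²⁺/Cd at the anode, E°cell = +0.80 − (−0.41) = +1.21 V (n = 2).
Since E = E° − (0.0592/n)·log Q, log Q = n(E° − E)/0.0592 = 0.676.
For 2 Ag+(aq) + Cd(s) → 2 Ag(s) + Cd2+(aq), the reaction quotient is Q = [Cd2+(aq)] / [Ag+(aq)]^2.
Solving for the unknown gives log [Cd2+(aq)] = −2.037, so [Cd2+(aq)] ≈ 0.0092 M.

0.0092 M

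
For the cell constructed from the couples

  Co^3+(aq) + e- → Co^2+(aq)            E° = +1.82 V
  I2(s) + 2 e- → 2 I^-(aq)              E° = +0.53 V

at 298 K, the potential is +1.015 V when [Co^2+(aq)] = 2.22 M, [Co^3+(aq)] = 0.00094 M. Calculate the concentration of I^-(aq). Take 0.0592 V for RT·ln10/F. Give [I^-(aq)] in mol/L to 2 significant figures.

Co³⁺/Co²⁺ is the cathode (higher E°); E°cell = +1.82 − (+0.53) = +1.29 V with n = 2.
From the Nernst equation, log Q = n(E° − E)/0.0592 = 2·(+1.29 − (+1.015))/0.0592 = 9.291.
The balanced reaction is 2 Co^3+(aq) + 2 I^-(aq) → 2 Co^2+(aq) + I2(s), so Q = [Co^2+(aq)]^2 / ([Co^3+(aq)]^2·[I^-(aq)]^2).
Solving for the unknown gives log [I^-(aq)] = −1.272, so [I^-(aq)] ≈ 0.053 M.

0.053 M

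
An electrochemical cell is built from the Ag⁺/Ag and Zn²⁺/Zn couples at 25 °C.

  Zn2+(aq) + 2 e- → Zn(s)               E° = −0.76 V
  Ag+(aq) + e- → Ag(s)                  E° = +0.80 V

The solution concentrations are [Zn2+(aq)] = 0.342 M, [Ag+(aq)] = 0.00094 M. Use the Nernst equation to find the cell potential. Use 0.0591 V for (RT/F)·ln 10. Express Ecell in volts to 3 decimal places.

+1.395 V

The Ag⁺/Ag couple has the more positive E°, so it is the cathode; Zn²⁺/Zn is the anode.
E°cell = E°cat − E°an = +0.80 − (−0.76) = +1.56 V; n = 2.
For the overall reaction 2 Ag+(aq) + Zn(s) → 2 Ag(s) + Zn2+(aq), Q = [Zn2+(aq)] / [Ag+(aq)]^2 = 3.87×10^5, giving log Q = 5.588.
Applying E = E° − (RT ln10/nF)·log Q gives +1.56 − (0.0591/2)(5.588) = +1.395 V.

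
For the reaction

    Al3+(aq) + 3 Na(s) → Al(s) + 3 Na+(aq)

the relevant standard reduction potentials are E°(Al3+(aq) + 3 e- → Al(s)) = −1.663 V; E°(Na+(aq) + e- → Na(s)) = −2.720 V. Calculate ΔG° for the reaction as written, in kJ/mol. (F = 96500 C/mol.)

−306 kJ/mol

In the reaction as written Al3+(aq) is reduced, so the Al³⁺/Al couple is the cathode and Na⁺/Na is the anode.
E°cell = −1.663 − (−2.720) = +1.057 V; balancing electrons gives n = 3.
ΔG° = −nFE°cell = −(3)(96500)(+1.057) J/mol = −306 kJ/mol.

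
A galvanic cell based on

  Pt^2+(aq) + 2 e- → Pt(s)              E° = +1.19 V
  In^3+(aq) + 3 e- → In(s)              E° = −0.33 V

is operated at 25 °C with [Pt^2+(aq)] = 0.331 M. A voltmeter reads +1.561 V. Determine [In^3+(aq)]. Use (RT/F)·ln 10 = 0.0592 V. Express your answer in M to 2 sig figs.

With Pt²⁺/Pt at the cathode and In³⁺/In at the anode, E°cell = +1.19 − (−0.33) = +1.52 V (n = 6).
Rearranging E = E° − (0.0592/n)·log Q gives log Q = 6(+1.52 − (+1.561))/0.0592 = −4.155.
Balancing electrons gives 3 Pt^2+(aq) + 2 In(s) → 3 Pt(s) + 2 In^3+(aq); thus Q = [In^3+(aq)]^2 / [Pt^2+(aq)]^3.
Substituting the known concentrations and solving, log [In^3+(aq)] = −2.798 and [In^3+(aq)] = 0.0016 M.

0.0016 M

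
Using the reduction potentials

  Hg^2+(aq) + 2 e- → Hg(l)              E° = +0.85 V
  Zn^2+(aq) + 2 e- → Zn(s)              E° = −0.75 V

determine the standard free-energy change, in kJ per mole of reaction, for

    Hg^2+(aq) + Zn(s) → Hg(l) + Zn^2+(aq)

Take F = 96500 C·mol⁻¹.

In the reaction as written Hg^2+(aq) is reduced, so the Hg²⁺/Hg couple is the cathode and Zn²⁺/Zn is the anode.
E°cell = +0.85 − (−0.75) = +1.60 V; balancing electrons gives n = 2.
ΔG° = −nFE°cell = −(2)(96500)(+1.60) J/mol = −309 kJ/mol.

−309 kJ/mol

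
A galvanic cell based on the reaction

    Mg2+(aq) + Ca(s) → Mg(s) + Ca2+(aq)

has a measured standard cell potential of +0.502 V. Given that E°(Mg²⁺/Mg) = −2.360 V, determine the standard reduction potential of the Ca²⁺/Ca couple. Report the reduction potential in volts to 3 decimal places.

In the reaction as written the Mg²⁺/Mg couple is reduced (cathode) and Ca²⁺/Ca is oxidized (anode), so E°cell = E°(Mg²⁺/Mg) − E°(Ca²⁺/Ca).
E°(Ca²⁺/Ca) = E°(cathode) − E°cell = −2.360 − (+0.502) = −2.862 V.

−2.862 V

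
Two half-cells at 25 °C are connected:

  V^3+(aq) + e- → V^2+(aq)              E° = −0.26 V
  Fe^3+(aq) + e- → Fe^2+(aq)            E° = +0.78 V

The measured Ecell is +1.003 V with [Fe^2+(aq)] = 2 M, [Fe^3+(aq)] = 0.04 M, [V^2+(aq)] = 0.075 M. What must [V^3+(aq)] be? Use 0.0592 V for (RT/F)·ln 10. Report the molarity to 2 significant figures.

With Fe³⁺/Fe²⁺ at the cathode and V³⁺/V²⁺ at the anode, E°cell = +0.78 − (−0.26) = +1.04 V (n = 1).
Since E = E° − (0.0592/n)·log Q, log Q = n(E° − E)/0.0592 = 0.625.
Balancing electrons gives Fe^3+(aq) + V^2+(aq) → Fe^2+(aq) + V^3+(aq); thus Q = ([Fe^2+(aq)]·[V^3+(aq)]) / ([Fe^3+(aq)]·[V^2+(aq)]).
Isolating [V^3+(aq)] in Q = 10^{0.625} yields log [V^3+(aq)] = −2.199, i.e. 0.0063 M.

0.0063 M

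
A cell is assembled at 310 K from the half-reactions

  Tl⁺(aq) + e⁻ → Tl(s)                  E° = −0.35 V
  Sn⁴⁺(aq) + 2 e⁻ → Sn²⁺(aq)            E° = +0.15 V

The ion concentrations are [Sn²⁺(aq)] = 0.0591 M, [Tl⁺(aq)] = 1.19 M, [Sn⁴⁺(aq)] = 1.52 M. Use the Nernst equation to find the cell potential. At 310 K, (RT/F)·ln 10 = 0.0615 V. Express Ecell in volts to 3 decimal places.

Since E°(Sn⁴⁺/Sn²⁺) > E°(Tl⁺/Tl), Sn⁴⁺/Sn²⁺ serves as the cathode.
The standard potential is +0.15 − (−0.35) = +0.50 V and the balanced reaction transfers n = 2 electrons.
The balanced reaction is Sn⁴⁺(aq) + 2 Tl(s) → Sn²⁺(aq) + 2 Tl⁺(aq), so Q = ([Sn²⁺(aq)]·[Tl⁺(aq)]^2) / [Sn⁴⁺(aq)] = 0.0551 and log Q = −1.259.
Applying E = E° − (RT ln10/nF)·log Q gives +0.50 − (0.0615/2)(−1.259) = +0.539 V.

+0.539 V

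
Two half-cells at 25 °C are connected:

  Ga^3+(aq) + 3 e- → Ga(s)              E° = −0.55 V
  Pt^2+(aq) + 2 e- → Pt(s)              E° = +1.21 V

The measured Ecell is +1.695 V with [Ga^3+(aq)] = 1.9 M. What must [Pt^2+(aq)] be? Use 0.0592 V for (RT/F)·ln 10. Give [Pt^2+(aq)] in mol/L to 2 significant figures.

Pt²⁺/Pt is the cathode (higher E°); E°cell = +1.21 − (−0.55) = +1.76 V with n = 6.
From the Nernst equation, log Q = n(E° − E)/0.0592 = 6·(+1.76 − (+1.695))/0.0592 = 6.588.
Balancing electrons gives 3 Pt^2+(aq) + 2 Ga(s) → 3 Pt(s) + 2 Ga^3+(aq); thus Q = [Ga^3+(aq)]^2 / [Pt^2+(aq)]^3.
Isolating [Pt^2+(aq)] in Q = 10^{6.588} yields log [Pt^2+(aq)] = −2.010, i.e. 0.0098 M.

0.0098 M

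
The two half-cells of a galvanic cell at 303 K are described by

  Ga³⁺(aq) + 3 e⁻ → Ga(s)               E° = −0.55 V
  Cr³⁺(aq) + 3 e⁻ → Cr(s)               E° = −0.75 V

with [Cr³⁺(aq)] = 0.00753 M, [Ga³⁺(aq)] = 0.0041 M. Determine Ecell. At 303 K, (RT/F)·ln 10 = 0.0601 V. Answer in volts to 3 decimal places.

Ga³⁺/Ga is reduced (cathode, E° = −0.55 V) and Cr³⁺/Cr is oxidized (anode).
E°cell = E°cat − E°an = −0.55 − (−0.75) = +0.20 V; n = 3.
For the overall reaction Ga³⁺(aq) + Cr(s) → Ga(s) + Cr³⁺(aq), Q = [Cr³⁺(aq)] / [Ga³⁺(aq)] = 1.84, giving log Q = 0.264.
By the Nernst equation, E = +0.20 − (0.0601/3)·(0.264) = +0.195 V.

+0.195 V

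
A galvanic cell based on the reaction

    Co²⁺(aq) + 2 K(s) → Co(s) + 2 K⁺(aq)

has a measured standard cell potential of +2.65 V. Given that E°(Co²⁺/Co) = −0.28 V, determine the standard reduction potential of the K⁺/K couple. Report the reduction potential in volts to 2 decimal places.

In the reaction as written the Co²⁺/Co couple is reduced (cathode) and K⁺/K is oxidized (anode), so E°cell = E°(Co²⁺/Co) − E°(K⁺/K).
E°(K⁺/K) = E°(cathode) − E°cell = −0.28 − (+2.65) = −2.93 V.

−2.93 V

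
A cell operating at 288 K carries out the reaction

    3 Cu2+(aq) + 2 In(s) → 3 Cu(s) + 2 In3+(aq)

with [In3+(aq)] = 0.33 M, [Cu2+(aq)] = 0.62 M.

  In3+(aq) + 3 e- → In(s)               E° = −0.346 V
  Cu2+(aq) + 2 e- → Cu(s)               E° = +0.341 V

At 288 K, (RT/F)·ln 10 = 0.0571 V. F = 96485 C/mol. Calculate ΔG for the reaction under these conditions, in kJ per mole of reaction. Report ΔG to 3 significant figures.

E°cell = +0.341 − (−0.346) = +0.687 V; the balanced reaction transfers n = 6 electrons.
The reaction quotient is [In3+(aq)]^2 / [Cu2+(aq)]^3 = 0.457; by Nernst, E = +0.687 − (0.0571/6)(−0.340) = +0.6902 V.
Then ΔG = −nFE = −6 × 96485 × +0.6902 J/mol = −400 kJ/mol.

−400 kJ/mol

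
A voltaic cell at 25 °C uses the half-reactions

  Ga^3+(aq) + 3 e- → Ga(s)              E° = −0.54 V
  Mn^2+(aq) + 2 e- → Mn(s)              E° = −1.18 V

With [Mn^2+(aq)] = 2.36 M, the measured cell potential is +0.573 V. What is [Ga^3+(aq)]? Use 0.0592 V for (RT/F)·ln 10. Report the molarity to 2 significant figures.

0.0015 M

The Ga³⁺/Ga couple has the larger reduction potential, so it is the cathode: E°cell = −0.54 − (−1.18) = +0.64 V and n = 6.
Since E = E° − (0.0592/n)·log Q, log Q = n(E° − E)/0.0592 = 6.791.
For 2 Ga^3+(aq) + 3 Mn(s) → 2 Ga(s) + 3 Mn^2+(aq), the reaction quotient is Q = [Mn^2+(aq)]^3 / [Ga^3+(aq)]^2.
Solving for the unknown gives log [Ga^3+(aq)] = −2.836, so [Ga^3+(aq)] ≈ 0.0015 M.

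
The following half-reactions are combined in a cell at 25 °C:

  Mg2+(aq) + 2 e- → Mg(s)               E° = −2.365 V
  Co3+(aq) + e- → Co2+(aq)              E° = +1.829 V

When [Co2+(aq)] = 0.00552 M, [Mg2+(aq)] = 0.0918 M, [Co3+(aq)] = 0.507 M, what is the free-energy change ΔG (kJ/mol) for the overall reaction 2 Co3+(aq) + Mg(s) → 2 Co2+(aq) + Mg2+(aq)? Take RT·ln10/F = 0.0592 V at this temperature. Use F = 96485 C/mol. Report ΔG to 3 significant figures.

E°cell = +1.829 − (−2.365) = +4.194 V; the balanced reaction transfers n = 2 electrons.
Here Q = ([Co2+(aq)]^2·[Mg2+(aq)]) / [Co3+(aq)]^2 = 1.09×10^−5 (log Q = −4.963), giving E = +4.194 − (0.0592/2)·(−4.963) = +4.3409 V.
Finally ΔG = −nFE = −(2)(96485 C/mol)(+4.3409 V) = −838 kJ/mol.

−838 kJ/mol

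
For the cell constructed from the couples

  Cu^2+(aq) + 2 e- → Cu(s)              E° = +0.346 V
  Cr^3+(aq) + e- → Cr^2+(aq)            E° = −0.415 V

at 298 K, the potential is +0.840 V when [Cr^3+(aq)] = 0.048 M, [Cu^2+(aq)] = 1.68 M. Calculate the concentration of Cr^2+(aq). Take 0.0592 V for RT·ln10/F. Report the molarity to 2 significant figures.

Cu²⁺/Cu is the cathode (higher E°); E°cell = +0.346 − (−0.415) = +0.761 V with n = 2.
Since E = E° − (0.0592/n)·log Q, log Q = n(E° − E)/0.0592 = −2.669.
Balancing electrons gives Cu^2+(aq) + 2 Cr^2+(aq) → Cu(s) + 2 Cr^3+(aq); thus Q = [Cr^3+(aq)]^2 / ([Cu^2+(aq)]·[Cr^2+(aq)]^2).
Solving for the unknown gives log [Cr^2+(aq)] = −0.097, so [Cr^2+(aq)] ≈ 0.80 M.

0.80 M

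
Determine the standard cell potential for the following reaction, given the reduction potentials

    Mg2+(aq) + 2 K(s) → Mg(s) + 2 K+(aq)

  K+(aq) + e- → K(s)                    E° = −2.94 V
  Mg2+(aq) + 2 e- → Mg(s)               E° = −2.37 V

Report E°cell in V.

+0.57 V

In the reaction as written, Mg2+(aq) is reduced (cathode) and K+(aq) is produced by oxidation at the anode.
E°cell = E°(cathode) − E°(anode) = −2.37 − (−2.94) = +0.57 V.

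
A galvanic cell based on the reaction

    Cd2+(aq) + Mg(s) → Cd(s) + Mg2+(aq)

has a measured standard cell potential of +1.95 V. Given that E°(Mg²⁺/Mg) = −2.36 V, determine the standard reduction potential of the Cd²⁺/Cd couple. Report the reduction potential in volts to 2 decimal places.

−0.41 V

In the reaction as written the Cd²⁺/Cd couple is reduced (cathode) and Mg²⁺/Mg is oxidized (anode), so E°cell = E°(Cd²⁺/Cd) − E°(Mg²⁺/Mg).
E°(Cd²⁺/Cd) = E°cell + E°(anode) = +1.95 + (−2.36) = −0.41 V.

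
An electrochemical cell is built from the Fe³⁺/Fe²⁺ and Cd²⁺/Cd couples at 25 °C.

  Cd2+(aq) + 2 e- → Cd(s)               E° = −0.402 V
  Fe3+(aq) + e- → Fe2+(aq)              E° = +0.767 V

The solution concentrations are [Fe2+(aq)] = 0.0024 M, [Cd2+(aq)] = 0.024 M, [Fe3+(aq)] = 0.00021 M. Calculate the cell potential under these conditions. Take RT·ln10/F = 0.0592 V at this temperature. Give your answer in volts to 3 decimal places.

Fe³⁺/Fe²⁺ is reduced (cathode, E° = +0.767 V) and Cd²⁺/Cd is oxidized (anode).
E°cell = E°cat − E°an = +0.767 − (−0.402) = +1.169 V; n = 2.
The balanced reaction is 2 Fe3+(aq) + Cd(s) → 2 Fe2+(aq) + Cd2+(aq), so Q = ([Fe2+(aq)]^2·[Cd2+(aq)]) / [Fe3+(aq)]^2 = 3.13 and log Q = 0.496.
Applying E = E° − (RT ln10/nF)·log Q gives +1.169 − (0.0592/2)(0.496) = +1.154 V.

+1.154 V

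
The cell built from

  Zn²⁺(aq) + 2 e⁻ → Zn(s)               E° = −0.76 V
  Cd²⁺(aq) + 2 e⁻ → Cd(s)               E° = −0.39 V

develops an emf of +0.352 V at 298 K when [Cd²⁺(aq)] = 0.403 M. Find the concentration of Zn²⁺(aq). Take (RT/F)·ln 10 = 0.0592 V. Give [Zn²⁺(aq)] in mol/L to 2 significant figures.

With Cd²⁺/Cd at the cathode and Zn²⁺/Zn at the anode, E°cell = −0.39 − (−0.76) = +0.37 V (n = 2).
From the Nernst equation, log Q = n(E° − E)/0.0592 = 2·(+0.37 − (+0.352))/0.0592 = 0.608.
For Cd²⁺(aq) + Zn(s) → Cd(s) + Zn²⁺(aq), the reaction quotient is Q = [Zn²⁺(aq)] / [Cd²⁺(aq)].
Substituting the known concentrations and solving, log [Zn²⁺(aq)] = 0.213 and [Zn²⁺(aq)] = 1.6 M.

1.6 M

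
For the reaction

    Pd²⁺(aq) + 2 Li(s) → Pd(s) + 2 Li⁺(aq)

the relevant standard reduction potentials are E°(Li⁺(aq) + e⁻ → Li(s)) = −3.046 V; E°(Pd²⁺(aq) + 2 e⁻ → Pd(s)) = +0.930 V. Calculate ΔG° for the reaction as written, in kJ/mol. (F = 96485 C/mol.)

−767 kJ/mol

In the reaction as written Pd²⁺(aq) is reduced, so the Pd²⁺/Pd couple is the cathode and Li⁺/Li is the anode.
E°cell = +0.930 − (−3.046) = +3.976 V; balancing electrons gives n = 2.
ΔG° = −nFE°cell = −(2)(96485)(+3.976) J/mol = −767 kJ/mol.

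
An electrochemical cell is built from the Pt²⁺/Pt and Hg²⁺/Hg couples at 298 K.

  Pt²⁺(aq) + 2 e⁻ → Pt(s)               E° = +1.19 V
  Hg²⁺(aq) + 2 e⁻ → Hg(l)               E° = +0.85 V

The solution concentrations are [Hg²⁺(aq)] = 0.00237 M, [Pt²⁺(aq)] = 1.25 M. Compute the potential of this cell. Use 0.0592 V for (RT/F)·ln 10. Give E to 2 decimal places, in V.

+0.42 V

Since E°(Pt²⁺/Pt) > E°(Hg²⁺/Hg), Pt²⁺/Pt serves as the cathode.
E°cell = E°cat − E°an = +1.19 − (+0.85) = +0.34 V; n = 2.
The balanced reaction is Pt²⁺(aq) + Hg(l) → Pt(s) + Hg²⁺(aq), so Q = [Hg²⁺(aq)] / [Pt²⁺(aq)] = 0.0019 and log Q = −2.722.
By the Nernst equation, E = +0.34 − (0.0592/2)·(−2.722) = +0.42 V.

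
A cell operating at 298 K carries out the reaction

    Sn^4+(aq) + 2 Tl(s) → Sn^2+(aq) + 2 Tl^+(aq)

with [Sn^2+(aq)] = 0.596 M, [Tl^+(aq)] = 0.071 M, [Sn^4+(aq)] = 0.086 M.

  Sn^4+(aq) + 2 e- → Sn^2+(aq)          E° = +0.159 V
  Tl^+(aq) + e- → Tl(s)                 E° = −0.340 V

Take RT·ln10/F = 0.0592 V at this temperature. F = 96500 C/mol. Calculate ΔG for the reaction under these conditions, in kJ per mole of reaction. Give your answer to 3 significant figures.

−105 kJ/mol

E°cell = +0.159 − (−0.340) = +0.499 V; the balanced reaction transfers n = 2 electrons.
Q = ([Sn^2+(aq)]·[Tl^+(aq)]^2) / [Sn^4+(aq)] = 0.0349, so log Q = −1.457 and E = +0.499 − (0.0592/2)(−1.457) = +0.5421 V.
ΔG = −nFE = −(2)(96500)(+0.5421) J/mol = −105 kJ/mol.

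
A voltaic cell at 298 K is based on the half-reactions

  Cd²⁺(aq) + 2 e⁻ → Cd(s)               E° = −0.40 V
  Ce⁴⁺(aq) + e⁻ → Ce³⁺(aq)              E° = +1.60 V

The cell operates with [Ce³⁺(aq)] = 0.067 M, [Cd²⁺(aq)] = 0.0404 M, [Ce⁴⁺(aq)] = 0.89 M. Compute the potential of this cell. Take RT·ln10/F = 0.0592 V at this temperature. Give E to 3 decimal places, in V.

The Ce⁴⁺/Ce³⁺ couple has the more positive E°, so it is the cathode; Cd²⁺/Cd is the anode.
The standard potential is +1.60 − (−0.40) = +2.00 V and the balanced reaction transfers n = 2 electrons.
The balanced reaction is 2 Ce⁴⁺(aq) + Cd(s) → 2 Ce³⁺(aq) + Cd²⁺(aq), so Q = ([Ce³⁺(aq)]^2·[Cd²⁺(aq)]) / [Ce⁴⁺(aq)]^2 = 0.000229 and log Q = −3.640.
E = E° − (0.0592/n)·log Q = +2.00 − (0.0592/2)(−3.640) = +2.108 V.

+2.108 V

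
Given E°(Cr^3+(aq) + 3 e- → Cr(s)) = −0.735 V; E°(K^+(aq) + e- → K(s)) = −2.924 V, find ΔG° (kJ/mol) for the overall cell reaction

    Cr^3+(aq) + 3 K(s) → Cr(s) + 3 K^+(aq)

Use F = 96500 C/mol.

−634 kJ/mol

In the reaction as written Cr^3+(aq) is reduced, so the Cr³⁺/Cr couple is the cathode and K⁺/K is the anode.
E°cell = −0.735 − (−2.924) = +2.189 V; balancing electrons gives n = 3.
ΔG° = −nFE°cell = −(3)(96500)(+2.189) J/mol = −634 kJ/mol.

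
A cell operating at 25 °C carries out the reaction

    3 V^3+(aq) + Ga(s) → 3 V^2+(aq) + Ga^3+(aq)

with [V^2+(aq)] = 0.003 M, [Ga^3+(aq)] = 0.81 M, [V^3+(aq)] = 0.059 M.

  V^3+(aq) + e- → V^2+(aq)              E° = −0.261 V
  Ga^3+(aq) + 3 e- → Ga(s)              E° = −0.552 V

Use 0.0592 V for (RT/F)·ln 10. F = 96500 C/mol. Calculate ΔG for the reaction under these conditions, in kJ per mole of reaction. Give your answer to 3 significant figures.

With V³⁺/V²⁺ reduced at the cathode, E°cell = −0.261 − (−0.552) = +0.291 V and n = 3.
Here Q = ([V^2+(aq)]^3·[Ga^3+(aq)]) / [V^3+(aq)]^3 = 0.000106 (log Q = −3.973), giving E = +0.291 − (0.0592/3)·(−3.973) = +0.3694 V.
Finally ΔG = −nFE = −(3)(96500 C/mol)(+0.3694 V) = −107 kJ/mol.

−107 kJ/mol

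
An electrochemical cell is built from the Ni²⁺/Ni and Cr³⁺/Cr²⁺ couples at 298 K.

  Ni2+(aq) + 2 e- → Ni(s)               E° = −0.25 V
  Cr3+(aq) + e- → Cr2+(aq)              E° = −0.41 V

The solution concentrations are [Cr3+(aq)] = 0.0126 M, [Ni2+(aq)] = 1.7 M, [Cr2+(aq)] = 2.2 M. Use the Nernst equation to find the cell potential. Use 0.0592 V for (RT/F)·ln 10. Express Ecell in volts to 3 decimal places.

+0.300 V

Ni²⁺/Ni is reduced (cathode, E° = −0.25 V) and Cr³⁺/Cr²⁺ is oxidized (anode).
The standard potential is −0.25 − (−0.41) = +0.16 V and the balanced reaction transfers n = 2 electrons.
The balanced reaction is Ni2+(aq) + 2 Cr2+(aq) → Ni(s) + 2 Cr3+(aq), so Q = [Cr3+(aq)]^2 / ([Ni2+(aq)]·[Cr2+(aq)]^2) = 1.93×10^−5 and log Q = −4.715.
Applying E = E° − (RT ln10/nF)·log Q gives +0.16 − (0.0592/2)(−4.715) = +0.300 V.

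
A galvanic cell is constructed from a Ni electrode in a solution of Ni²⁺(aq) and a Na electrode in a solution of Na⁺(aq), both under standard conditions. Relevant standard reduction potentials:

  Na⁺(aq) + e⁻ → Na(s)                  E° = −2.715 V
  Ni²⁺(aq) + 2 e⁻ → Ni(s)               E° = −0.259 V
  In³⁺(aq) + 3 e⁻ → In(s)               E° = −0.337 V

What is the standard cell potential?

+2.456 V

Of the two couples in this cell, the one with the more positive reduction potential is reduced at the cathode: here that is Ni²⁺/Ni (−0.259 V); Na⁺/Na (−2.715 V) is the anode.
E°cell = E°(cathode) − E°(anode) = −0.259 − (−2.715) = +2.456 V.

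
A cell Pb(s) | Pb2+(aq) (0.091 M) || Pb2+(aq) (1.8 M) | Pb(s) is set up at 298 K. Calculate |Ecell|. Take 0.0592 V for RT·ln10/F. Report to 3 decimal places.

For a concentration cell E°cell = 0, since both electrodes use the same couple.
The compartment with the higher Pb2+(aq) concentration (1.8 M) acts as the cathode; ions are reduced there and produced at the dilute (0.091 M) anode.
With n = 2, Ecell = −(0.0592/2)·log([dilute]/[conc]) = −(0.0592/2)·log(0.091/1.8) = +0.038 V.

0.038 V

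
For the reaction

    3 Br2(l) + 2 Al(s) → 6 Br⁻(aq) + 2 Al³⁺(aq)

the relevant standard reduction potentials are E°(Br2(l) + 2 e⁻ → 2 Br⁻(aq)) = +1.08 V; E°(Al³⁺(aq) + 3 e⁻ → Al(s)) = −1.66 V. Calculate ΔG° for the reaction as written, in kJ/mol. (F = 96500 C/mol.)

−1586 kJ/mol

In the reaction as written Br2(l) is reduced, so the Br₂/Br⁻ couple is the cathode and Al³⁺/Al is the anode.
E°cell = +1.08 − (−1.66) = +2.74 V; balancing electrons gives n = 6.
ΔG° = −nFE°cell = −(6)(96500)(+2.74) J/mol = −1586 kJ/mol.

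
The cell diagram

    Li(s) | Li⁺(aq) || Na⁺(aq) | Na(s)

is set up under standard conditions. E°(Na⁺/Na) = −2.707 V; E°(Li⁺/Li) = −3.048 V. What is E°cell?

By convention the left-hand electrode in cell notation is the anode (oxidation) and the right-hand electrode is the cathode (reduction).
E°cell = E°(right) − E°(left) = −2.707 − (−3.048) = +0.341 V.

+0.341 V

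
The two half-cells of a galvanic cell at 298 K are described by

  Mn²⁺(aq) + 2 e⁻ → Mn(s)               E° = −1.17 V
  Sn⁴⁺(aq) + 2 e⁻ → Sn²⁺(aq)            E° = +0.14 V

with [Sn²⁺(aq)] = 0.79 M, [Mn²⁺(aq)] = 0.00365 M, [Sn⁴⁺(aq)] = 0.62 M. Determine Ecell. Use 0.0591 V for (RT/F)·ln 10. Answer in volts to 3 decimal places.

Sn⁴⁺/Sn²⁺ is reduced (cathode, E° = +0.14 V) and Mn²⁺/Mn is oxidized (anode).
E°cell = +0.14 − (−1.17) = +1.31 V, with n = 2 electrons transferred.
For the overall reaction Sn⁴⁺(aq) + Mn(s) → Sn²⁺(aq) + Mn²⁺(aq), Q = ([Sn²⁺(aq)]·[Mn²⁺(aq)]) / [Sn⁴⁺(aq)] = 0.00465, giving log Q = −2.332.
Applying E = E° − (RT ln10/nF)·log Q gives +1.31 − (0.0591/2)(−2.332) = +1.379 V.

+1.379 V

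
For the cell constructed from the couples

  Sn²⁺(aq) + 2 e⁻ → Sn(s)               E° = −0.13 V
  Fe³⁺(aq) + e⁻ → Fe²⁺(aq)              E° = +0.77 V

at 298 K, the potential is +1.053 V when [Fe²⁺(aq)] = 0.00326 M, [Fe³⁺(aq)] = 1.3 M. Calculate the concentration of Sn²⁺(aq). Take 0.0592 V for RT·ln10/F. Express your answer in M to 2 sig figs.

With Fe³⁺/Fe²⁺ at the cathode and Sn²⁺/Sn at the anode, E°cell = +0.77 − (−0.13) = +0.90 V (n = 2).
Rearranging E = E° − (0.0592/n)·log Q gives log Q = 2(+0.90 − (+1.053))/0.0592 = −5.169.
For 2 Fe³⁺(aq) + Sn(s) → 2 Fe²⁺(aq) + Sn²⁺(aq), the reaction quotient is Q = ([Fe²⁺(aq)]^2·[Sn²⁺(aq)]) / [Fe³⁺(aq)]^2.
Substituting the known concentrations and solving, log [Sn²⁺(aq)] = 0.032 and [Sn²⁺(aq)] = 1.1 M.

1.1 M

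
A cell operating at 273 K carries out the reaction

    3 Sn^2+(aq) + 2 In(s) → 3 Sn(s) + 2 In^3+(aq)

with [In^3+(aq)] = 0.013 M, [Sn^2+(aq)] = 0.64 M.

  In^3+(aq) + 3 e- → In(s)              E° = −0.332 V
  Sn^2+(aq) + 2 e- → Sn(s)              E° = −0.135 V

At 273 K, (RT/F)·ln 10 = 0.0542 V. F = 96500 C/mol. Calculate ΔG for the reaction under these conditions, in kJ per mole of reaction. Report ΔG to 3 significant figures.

With Sn²⁺/Sn reduced at the cathode, E°cell = −0.135 − (−0.332) = +0.197 V and n = 6.
Q = [In^3+(aq)]^2 / [Sn^2+(aq)]^3 = 0.000645, so log Q = −3.191 and E = +0.197 − (0.0542/6)(−3.191) = +0.2258 V.
ΔG = −nFE = −(6)(96500)(+0.2258) J/mol = −131 kJ/mol.

−131 kJ/mol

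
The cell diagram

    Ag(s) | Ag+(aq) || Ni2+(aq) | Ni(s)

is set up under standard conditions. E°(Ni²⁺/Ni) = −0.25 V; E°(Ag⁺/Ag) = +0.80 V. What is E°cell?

By convention the left-hand electrode in cell notation is the anode (oxidation) and the right-hand electrode is the cathode (reduction).
E°cell = E°(right) − E°(left) = −0.25 − (+0.80) = −1.05 V.
The negative sign shows that, as written, the cell would require an external voltage to drive the reaction.

−1.05 V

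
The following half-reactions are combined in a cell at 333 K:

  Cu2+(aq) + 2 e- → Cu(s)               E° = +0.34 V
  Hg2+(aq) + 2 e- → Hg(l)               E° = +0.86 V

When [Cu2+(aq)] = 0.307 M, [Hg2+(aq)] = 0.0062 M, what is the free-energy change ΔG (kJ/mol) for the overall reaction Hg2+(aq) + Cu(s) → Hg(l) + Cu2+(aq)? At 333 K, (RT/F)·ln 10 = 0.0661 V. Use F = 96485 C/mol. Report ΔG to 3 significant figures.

With Hg²⁺/Hg reduced at the cathode, E°cell = +0.86 − (+0.34) = +0.52 V and n = 2.
Here Q = [Cu2+(aq)] / [Hg2+(aq)] = 49.5 (log Q = 1.695), giving E = +0.52 − (0.0661/2)·(1.695) = +0.4640 V.
ΔG = −nFE = −(2)(96485)(+0.4640) J/mol = −89.5 kJ/mol.

−89.5 kJ/mol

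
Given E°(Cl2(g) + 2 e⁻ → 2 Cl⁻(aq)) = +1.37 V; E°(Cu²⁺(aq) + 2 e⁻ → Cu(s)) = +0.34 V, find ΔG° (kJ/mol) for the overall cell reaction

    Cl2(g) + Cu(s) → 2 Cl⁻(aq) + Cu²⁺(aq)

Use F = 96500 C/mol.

In the reaction as written Cl2(g) is reduced, so the Cl₂/Cl⁻ couple is the cathode and Cu²⁺/Cu is the anode.
E°cell = +1.37 − (+0.34) = +1.03 V; balancing electrons gives n = 2.
ΔG° = −nFE°cell = −(2)(96500)(+1.03) J/mol = −199 kJ/mol.

−199 kJ/mol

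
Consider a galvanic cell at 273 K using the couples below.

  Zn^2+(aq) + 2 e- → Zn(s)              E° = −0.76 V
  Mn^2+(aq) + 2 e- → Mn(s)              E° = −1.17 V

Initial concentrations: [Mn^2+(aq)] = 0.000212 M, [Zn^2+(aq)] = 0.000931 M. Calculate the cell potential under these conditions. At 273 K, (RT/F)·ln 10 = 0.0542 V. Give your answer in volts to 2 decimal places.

+0.43 V

Zn²⁺/Zn is reduced (cathode, E° = −0.76 V) and Mn²⁺/Mn is oxidized (anode).
E°cell = −0.76 − (−1.17) = +0.41 V, with n = 2 electrons transferred.
Balancing gives Zn^2+(aq) + Mn(s) → Zn(s) + Mn^2+(aq); hence Q = [Mn^2+(aq)] / [Zn^2+(aq)] = 0.228 (log Q = −0.643).
By the Nernst equation, E = +0.41 − (0.0542/2)·(−0.643) = +0.43 V.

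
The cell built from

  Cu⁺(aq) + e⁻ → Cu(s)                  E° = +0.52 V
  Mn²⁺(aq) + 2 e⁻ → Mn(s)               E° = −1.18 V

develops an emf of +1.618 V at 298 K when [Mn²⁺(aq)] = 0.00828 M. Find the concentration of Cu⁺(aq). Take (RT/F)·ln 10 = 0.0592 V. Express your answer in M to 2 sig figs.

Cu⁺/Cu is the cathode (higher E°); E°cell = +0.52 − (−1.18) = +1.70 V with n = 2.
From the Nernst equation, log Q = n(E° − E)/0.0592 = 2·(+1.70 − (+1.618))/0.0592 = 2.770.
For 2 Cu⁺(aq) + Mn(s) → 2 Cu(s) + Mn²⁺(aq), the reaction quotient is Q = [Mn²⁺(aq)] / [Cu⁺(aq)]^2.
Substituting the known concentrations and solving, log [Cu⁺(aq)] = −2.426 and [Cu⁺(aq)] = 0.0037 M.

0.0037 M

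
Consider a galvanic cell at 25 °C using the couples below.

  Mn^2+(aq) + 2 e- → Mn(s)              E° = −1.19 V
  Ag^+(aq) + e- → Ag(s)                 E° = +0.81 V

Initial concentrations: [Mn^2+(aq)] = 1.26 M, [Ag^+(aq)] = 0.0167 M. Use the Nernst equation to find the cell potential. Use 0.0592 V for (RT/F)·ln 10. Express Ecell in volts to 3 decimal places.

Since E°(Ag⁺/Ag) > E°(Mn²⁺/Mn), Ag⁺/Ag serves as the cathode.
E°cell = E°cat − E°an = +0.81 − (−1.19) = +2.00 V; n = 2.
Balancing gives 2 Ag^+(aq) + Mn(s) → 2 Ag(s) + Mn^2+(aq); hence Q = [Mn^2+(aq)] / [Ag^+(aq)]^2 = 4.52×10^3 (log Q = 3.655).
By the Nernst equation, E = +2.00 − (0.0592/2)·(3.655) = +1.892 V.

+1.892 V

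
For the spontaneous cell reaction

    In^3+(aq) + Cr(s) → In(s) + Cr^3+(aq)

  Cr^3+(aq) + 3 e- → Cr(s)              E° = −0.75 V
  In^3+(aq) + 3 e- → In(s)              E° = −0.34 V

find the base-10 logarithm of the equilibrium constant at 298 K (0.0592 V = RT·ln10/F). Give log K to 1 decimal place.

The In³⁺/In couple is reduced (cathode); E°cell = −0.34 − (−0.75) = +0.41 V with n = 3.
At equilibrium E = 0, so log K = nE°cell / 0.0592 = (3)(+0.41) / 0.0592 = 20.8.

log K = 20.8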